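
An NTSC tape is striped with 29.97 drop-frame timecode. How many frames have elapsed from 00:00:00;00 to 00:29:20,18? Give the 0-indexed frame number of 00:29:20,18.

As if non-drop at 30 labels/s: (0 × 3600 + 29 × 60 + 20) × 30 + 18 = 52818.
Minute boundaries passed: 29; those not divisible by 10: 29 − 2 = 27; dropped labels = 2 × 27 = 54.
Actual frame index = 52818 − 54 = 52764.

52764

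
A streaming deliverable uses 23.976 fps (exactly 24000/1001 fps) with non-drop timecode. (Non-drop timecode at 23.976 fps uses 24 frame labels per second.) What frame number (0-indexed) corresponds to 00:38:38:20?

55652

Total seconds to the label: (0 × 3600 + 38 × 60 + 38) = 2318.
Frame index = 2318 × 24 + 20 = 55652.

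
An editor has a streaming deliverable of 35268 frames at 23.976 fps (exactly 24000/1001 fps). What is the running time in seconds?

Running time = 35268 / (24000/1001) = 1470.9695 s.

1470.9695 seconds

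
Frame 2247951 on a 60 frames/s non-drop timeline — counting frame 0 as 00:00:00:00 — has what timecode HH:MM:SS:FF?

2247951 ÷ 60 = 37465 full seconds, remainder 51 frames.
37465 s = 10 h 24 min 25 s.
Timecode: 10:24:25:51.

10:24:25:51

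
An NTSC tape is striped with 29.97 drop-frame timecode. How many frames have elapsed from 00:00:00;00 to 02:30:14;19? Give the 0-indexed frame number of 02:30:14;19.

Complete 10-minute blocks: 15, each 17982 frames → 269730.
Remaining 0 whole minutes in the current block: 0 frames.
Within the current minute: 14 × 30 + 19 = 439. Total = 269730 + 0 + 439 = 270169.

270169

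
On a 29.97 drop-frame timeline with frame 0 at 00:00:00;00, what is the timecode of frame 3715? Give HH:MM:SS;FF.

00:02:03;29

Each 10-minute DF block holds 10 × 60 × 30 − 9 × 2 = 17982 frames. 3715 ÷ 17982 → 0 full blocks, remainder 3715.
Within the partial block the first minute is 1800 frames and each further minute 1798, so 2 further minute boundaries passed. Total skipped labels = 18 × 0 + 2 × 2 = 4.
Non-drop label index = 3715 + 4 = 3719; at 30 labels/s that is 00:02:03:29, i.e. DF 00:02:03;29.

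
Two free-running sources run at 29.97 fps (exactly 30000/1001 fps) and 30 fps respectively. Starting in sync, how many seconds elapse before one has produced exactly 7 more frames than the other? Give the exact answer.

7007/30 seconds

The gap grows by |30 − 30000/1001| = 30/1001 frames per second.
Time for a 7-frame gap: 7 ÷ (30/1001) = 7007/30 s.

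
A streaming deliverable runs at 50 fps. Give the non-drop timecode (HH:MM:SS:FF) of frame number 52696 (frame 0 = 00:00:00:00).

00:17:33:46

52696 ÷ 50 = 1053 full seconds, remainder 46 frames.
1053 s = 0 h 17 min 33 s.
Timecode: 00:17:33:46.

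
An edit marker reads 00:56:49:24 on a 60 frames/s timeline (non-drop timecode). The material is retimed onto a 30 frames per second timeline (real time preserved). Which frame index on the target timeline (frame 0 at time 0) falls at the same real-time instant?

Source frame index: (0×3600 + 56×60 + 49) × 60 + 24 = 204564.
Real time: 204564 / (60) = 17047/5 s.
Target frame: (17047/5) × (30) = 102282.

frame 102282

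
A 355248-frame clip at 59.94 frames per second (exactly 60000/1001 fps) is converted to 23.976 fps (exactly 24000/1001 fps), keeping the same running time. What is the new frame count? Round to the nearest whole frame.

142099 frames

Frames at target rate = 355248 × (24000/1001) / (60000/1001) = 710496/5 ≈ 142099.200.
Nearest whole frame: 142099.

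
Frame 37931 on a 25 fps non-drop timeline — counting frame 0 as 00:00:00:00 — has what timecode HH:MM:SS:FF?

37931 ÷ 25 = 1517 full seconds, remainder 6 frames.
1517 s = 0 h 25 min 17 s.
Timecode: 00:25:17:06.

00:25:17:06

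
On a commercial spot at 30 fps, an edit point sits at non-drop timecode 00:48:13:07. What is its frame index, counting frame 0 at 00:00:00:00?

86797

Total seconds to the label: (0 × 3600 + 48 × 60 + 13) = 2893.
Frame index = 2893 × 30 + 7 = 86797.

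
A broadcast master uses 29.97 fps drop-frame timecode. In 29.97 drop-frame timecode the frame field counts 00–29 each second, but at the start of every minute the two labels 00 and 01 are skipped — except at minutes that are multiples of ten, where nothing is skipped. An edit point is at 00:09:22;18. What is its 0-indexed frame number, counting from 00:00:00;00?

Complete 10-minute blocks: 0, each 17982 frames → 0.
Remaining 9 whole minutes in the current block: 1800 + 8 × 1798 = 16184 frames.
Within the current minute: 22 × 30 + 18 − 2 = 676 (labels ;00/;01 skipped at this minute). Total = 0 + 16184 + 676 = 16860.

16860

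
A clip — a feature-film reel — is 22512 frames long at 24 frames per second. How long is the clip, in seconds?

Running time = 22512 / (24) = 938 s.

938 seconds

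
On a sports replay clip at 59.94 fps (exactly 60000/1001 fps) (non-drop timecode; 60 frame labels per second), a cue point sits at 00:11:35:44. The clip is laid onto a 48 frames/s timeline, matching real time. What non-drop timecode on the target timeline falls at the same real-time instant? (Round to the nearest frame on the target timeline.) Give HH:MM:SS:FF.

00:11:36:21

Source frame index: (0×3600 + 11×60 + 35) × 60 + 44 = 41744.
Real time: 41744 / (60000/1001) = 2611609/3750 s.
Target frame: (2611609/3750) × (48) = 20892872/625 ≈ 33428.595 → 33429.
At 48 labels/s: frame 33429 → 00:11:36:21.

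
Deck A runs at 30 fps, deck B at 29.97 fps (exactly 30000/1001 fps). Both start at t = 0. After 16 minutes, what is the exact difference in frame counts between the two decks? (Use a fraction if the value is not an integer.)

28800/1001 frames

16 min = 960 s.
A emits 30 × 960 = 28800 frames; B emits 30000/1001 × 960 = 28800000/1001.
Difference = 28800/1001 frames (≈ 28.7712); B is behind A.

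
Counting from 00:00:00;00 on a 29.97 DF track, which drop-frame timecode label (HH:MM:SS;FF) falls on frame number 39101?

Ten DF minutes hold 17982 frames, so frame 39101 lies in block 2 (frames 35964–53945) with 3137 frames into that block.
The block's first minute is 1800 frames and the rest 1798 each; 3137 frames reaches minute 1, so 2 × 18 + 1 × 2 = 38 labels have been skipped so far.
Adding those back, label number 39101 + 38 = 39139 at 30 labels/s is 1304 s + 19 f = 0 h 21 min 44 s frame 19, i.e. 00:21:44;19.

00:21:44;19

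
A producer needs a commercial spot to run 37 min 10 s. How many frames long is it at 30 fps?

37 min 10 s = 2230 s.
Frames = 2230 × 30 = 66900.

66900 frames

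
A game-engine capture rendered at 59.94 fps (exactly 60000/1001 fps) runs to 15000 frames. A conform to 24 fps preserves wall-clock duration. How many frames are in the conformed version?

Target frames = source frames × (target rate / source rate) = 15000 × (24)/(60000/1001) = 15000 × 1001/2500 = 6006.

6006 frames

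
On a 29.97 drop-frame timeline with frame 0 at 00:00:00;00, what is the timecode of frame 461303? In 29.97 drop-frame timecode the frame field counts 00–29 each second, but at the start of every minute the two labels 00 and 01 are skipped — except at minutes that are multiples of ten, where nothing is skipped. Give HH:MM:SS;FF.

Each 10-minute DF block holds 10 × 60 × 30 − 9 × 2 = 17982 frames. 461303 ÷ 17982 → 25 full blocks, remainder 11753.
Within the partial block the first minute is 1800 frames and each further minute 1798, so 6 further minute boundaries passed. Total skipped labels = 18 × 25 + 2 × 6 = 462.
Non-drop label index = 461303 + 462 = 461765; at 30 labels/s that is 04:16:32:05, i.e. DF 04:16:32;05.

04:16:32;05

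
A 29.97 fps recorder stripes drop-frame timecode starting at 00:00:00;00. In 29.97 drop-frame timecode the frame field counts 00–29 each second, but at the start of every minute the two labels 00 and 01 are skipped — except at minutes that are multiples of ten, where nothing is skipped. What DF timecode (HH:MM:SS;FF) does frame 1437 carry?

Ten DF minutes hold 17982 frames, so frame 1437 lies in block 0 (frames 0–17981) with 1437 frames into that block.
The block's first minute is 1800 frames and the rest 1798 each; 1437 frames reaches minute 0, so 0 × 18 + 0 × 2 = 0 labels have been skipped so far.
Adding those back, label number 1437 + 0 = 1437 at 30 labels/s is 47 s + 27 f = 0 h 0 min 47 s frame 27, i.e. 00:00:47;27.

00:00:47;27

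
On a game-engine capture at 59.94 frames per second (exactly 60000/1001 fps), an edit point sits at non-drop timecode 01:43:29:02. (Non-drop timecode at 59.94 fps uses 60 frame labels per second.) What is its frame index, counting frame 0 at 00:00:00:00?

372542

Total seconds to the label: (1 × 3600 + 43 × 60 + 29) = 6209.
Frame index = 6209 × 60 + 2 = 372542.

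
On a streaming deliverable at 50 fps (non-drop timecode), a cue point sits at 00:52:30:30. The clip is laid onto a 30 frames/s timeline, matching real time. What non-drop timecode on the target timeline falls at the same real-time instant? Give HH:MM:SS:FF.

00:52:30:18

Source frame index: (0×3600 + 52×60 + 30) × 50 + 30 = 157530.
Real time: 157530 / (50) = 15753/5 s.
Target frame: (15753/5) × (30) = 94518.
At 30 labels/s: frame 94518 → 00:52:30:18.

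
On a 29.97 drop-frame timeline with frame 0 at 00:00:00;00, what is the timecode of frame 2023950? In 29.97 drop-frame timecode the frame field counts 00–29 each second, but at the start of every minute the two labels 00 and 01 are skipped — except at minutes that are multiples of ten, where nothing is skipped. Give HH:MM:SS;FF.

18:45:32;16

Ten DF minutes hold 17982 frames, so frame 2023950 lies in block 112 (frames 2013984–2031965) with 9966 frames into that block.
The block's first minute is 1800 frames and the rest 1798 each; 9966 frames reaches minute 5, so 112 × 18 + 5 × 2 = 2026 labels have been skipped so far.
Adding those back, label number 2023950 + 2026 = 2025976 at 30 labels/s is 67532 s + 16 f = 18 h 45 min 32 s frame 16, i.e. 18:45:32;16.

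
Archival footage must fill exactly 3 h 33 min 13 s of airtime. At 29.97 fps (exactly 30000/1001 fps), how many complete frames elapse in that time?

383406 frames

3 h 33 min 13 s = 12793 s.
Frames = 12793 × 30000/1001 = 34890000/91 ≈ 383406.5934.
Complete frames: 383406.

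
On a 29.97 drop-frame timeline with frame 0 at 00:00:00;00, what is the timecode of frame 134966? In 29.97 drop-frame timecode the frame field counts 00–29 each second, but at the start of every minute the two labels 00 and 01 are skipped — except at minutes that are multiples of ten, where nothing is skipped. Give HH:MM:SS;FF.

01:15:03;12

Each 10-minute DF block holds 10 × 60 × 30 − 9 × 2 = 17982 frames. 134966 ÷ 17982 → 7 full blocks, remainder 9092.
Within the partial block the first minute is 1800 frames and each further minute 1798, so 5 further minute boundaries passed. Total skipped labels = 18 × 7 + 2 × 5 = 136.
Non-drop label index = 134966 + 136 = 135102; at 30 labels/s that is 01:15:03:12, i.e. DF 01:15:03;12.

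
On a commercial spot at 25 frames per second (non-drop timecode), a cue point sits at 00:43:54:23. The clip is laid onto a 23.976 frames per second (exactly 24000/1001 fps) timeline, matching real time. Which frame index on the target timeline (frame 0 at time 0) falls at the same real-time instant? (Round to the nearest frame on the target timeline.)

Source frame index: (0×3600 + 43×60 + 54) × 25 + 23 = 65873.
Real time: 65873 / (25) = 65873/25 s.
Target frame: (65873/25) × (24000/1001) = 63238080/1001 ≈ 63174.905 → 63175.

frame 63175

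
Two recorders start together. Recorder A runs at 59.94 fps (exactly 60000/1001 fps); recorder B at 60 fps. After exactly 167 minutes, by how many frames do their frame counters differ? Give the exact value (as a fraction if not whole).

167 min = 10020 s.
A emits 60000/1001 × 10020 = 601200000/1001 frames; B emits 60 × 10020 = 601200.
Difference = 601200/1001 frames (≈ 600.5994); B is ahead of A.

601200/1001 frames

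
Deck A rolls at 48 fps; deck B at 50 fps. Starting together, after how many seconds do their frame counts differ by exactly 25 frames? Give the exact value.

12.5 seconds

The gap grows by |50 − 48| = 2 frames per second.
Time for a 25-frame gap: 25 ÷ (2) = 12.5 s.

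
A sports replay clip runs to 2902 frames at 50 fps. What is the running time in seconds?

58.04 seconds

Running time = 2902 / (50) = 58.04 s.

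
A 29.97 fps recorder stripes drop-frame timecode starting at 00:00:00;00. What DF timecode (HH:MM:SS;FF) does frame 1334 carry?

Each 10-minute DF block holds 10 × 60 × 30 − 9 × 2 = 17982 frames. 1334 ÷ 17982 → 0 full blocks, remainder 1334.
Within the partial block the first minute is 1800 frames and each further minute 1798, so 0 further minute boundaries passed. Total skipped labels = 18 × 0 + 2 × 0 = 0.
Non-drop label index = 1334 + 0 = 1334; at 30 labels/s that is 00:00:44:14, i.e. DF 00:00:44;14.

00:00:44;14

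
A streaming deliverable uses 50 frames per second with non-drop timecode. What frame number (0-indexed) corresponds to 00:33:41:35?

Total seconds to the label: (0 × 3600 + 33 × 60 + 41) = 2021.
Frame index = 2021 × 50 + 35 = 101085.

101085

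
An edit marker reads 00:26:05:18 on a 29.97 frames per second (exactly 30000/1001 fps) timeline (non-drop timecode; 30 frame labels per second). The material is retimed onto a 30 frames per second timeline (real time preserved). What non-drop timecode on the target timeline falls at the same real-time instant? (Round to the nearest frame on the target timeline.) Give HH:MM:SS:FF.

00:26:07:05

Source frame index: (0×3600 + 26×60 + 5) × 30 + 18 = 46968.
Real time: 46968 / (30000/1001) = 1958957/1250 s.
Target frame: (1958957/1250) × (30) = 5876871/125 ≈ 47014.968 → 47015.
At 30 labels/s: frame 47015 → 00:26:07:05.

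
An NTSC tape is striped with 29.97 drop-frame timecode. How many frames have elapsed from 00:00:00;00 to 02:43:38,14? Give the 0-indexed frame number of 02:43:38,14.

As if non-drop at 30 labels/s: (2 × 3600 + 43 × 60 + 38) × 30 + 14 = 294554.
Minute boundaries passed: 163; those not divisible by 10: 163 − 16 = 147; dropped labels = 2 × 147 = 294.
Actual frame index = 294554 − 294 = 294260.

294260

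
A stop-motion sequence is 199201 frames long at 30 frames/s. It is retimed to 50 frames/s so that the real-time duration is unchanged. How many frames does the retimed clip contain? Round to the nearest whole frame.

332002 frames

Frames at target rate = 199201 × (50) / (30) = 996005/3 ≈ 332001.667.
Nearest whole frame: 332002.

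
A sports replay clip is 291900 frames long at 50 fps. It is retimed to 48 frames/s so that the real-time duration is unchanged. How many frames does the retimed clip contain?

280224 frames

Target frames = source frames × (target rate / source rate) = 291900 × (48)/(50) = 291900 × 24/25 = 280224.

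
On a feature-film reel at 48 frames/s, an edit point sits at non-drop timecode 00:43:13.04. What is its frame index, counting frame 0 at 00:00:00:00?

Total seconds to the label: (0 × 3600 + 43 × 60 + 13) = 2593.
Frame index = 2593 × 48 + 4 = 124468.

frame 124468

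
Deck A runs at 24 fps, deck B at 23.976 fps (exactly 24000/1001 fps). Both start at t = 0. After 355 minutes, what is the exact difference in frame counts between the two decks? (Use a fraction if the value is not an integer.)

355 min = 21300 s.
A emits 24 × 21300 = 511200 frames; B emits 24000/1001 × 21300 = 511200000/1001.
Difference = 511200/1001 frames (≈ 510.6893); B is behind A.

511200/1001 frames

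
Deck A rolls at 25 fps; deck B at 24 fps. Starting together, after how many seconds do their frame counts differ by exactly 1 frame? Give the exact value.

1 seconds

The gap grows by |24 − 25| = 1 frame per second.
Time for a 1-frame gap: 1 ÷ (1) = 1 s.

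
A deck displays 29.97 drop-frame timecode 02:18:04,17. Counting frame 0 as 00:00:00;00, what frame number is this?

Complete 10-minute blocks: 13, each 17982 frames → 233766.
Remaining 8 whole minutes in the current block: 1800 + 7 × 1798 = 14386 frames.
Within the current minute: 4 × 30 + 17 − 2 = 135 (labels ;00/;01 skipped at this minute). Total = 233766 + 14386 + 135 = 248287.

248287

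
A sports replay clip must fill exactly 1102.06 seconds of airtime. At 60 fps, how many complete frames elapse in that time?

Frames = 1102.06 × 60 = 330618/5 ≈ 66123.6000.
Complete frames: 66123.

66123 frames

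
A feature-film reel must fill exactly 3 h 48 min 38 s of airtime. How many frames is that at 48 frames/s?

3 h 48 min 38 s = 13718 s.
Frames = 13718 × 48 = 658464.

658464 frames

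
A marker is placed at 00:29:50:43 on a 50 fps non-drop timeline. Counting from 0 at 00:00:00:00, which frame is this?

89543

Total seconds to the label: (0 × 3600 + 29 × 60 + 50) = 1790.
Frame index = 1790 × 50 + 43 = 89543.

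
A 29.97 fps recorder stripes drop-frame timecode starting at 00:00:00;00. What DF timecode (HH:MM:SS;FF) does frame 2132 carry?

00:01:11;04

Ten DF minutes hold 17982 frames, so frame 2132 lies in block 0 (frames 0–17981) with 2132 frames into that block.
The block's first minute is 1800 frames and the rest 1798 each; 2132 frames reaches minute 1, so 0 × 18 + 1 × 2 = 2 labels have been skipped so far.
Adding those back, label number 2132 + 2 = 2134 at 30 labels/s is 71 s + 4 f = 0 h 1 min 11 s frame 4, i.e. 00:01:11;04.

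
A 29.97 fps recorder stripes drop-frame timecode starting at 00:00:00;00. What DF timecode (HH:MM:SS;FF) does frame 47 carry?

00:00:01;17

Each 10-minute DF block holds 10 × 60 × 30 − 9 × 2 = 17982 frames. 47 ÷ 17982 → 0 full blocks, remainder 47.
Within the partial block the first minute is 1800 frames and each further minute 1798, so 0 further minute boundaries passed. Total skipped labels = 18 × 0 + 2 × 0 = 0.
Non-drop label index = 47 + 0 = 47; at 30 labels/s that is 00:00:01:17, i.e. DF 00:00:01;17.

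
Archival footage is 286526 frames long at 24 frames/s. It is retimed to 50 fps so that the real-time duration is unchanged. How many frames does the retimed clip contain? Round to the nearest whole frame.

596929 frames

Frames at target rate = 286526 × (50) / (24) = 3581575/6 ≈ 596929.167.
Nearest whole frame: 596929.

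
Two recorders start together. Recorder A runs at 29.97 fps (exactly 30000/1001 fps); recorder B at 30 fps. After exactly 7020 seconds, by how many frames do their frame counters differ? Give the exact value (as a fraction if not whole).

A emits 30000/1001 × 7020 = 16200000/77 frames; B emits 30 × 7020 = 210600.
Difference = 16200/77 frames (≈ 210.3896); B is ahead of A.

16200/77 frames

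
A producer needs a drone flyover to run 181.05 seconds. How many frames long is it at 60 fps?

10863 frames

Frames = 181.05 × 60 = 10863.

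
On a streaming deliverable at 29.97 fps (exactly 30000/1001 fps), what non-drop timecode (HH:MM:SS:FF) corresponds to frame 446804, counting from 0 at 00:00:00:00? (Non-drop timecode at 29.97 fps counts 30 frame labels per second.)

446804 ÷ 30 = 14893 full seconds, remainder 14 frames.
14893 s = 4 h 8 min 13 s.
Timecode: 04:08:13:14.

04:08:13:14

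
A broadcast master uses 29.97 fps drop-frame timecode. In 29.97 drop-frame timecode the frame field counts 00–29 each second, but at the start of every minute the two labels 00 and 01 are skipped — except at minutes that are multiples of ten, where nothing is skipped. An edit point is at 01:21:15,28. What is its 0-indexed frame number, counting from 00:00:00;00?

146132

As if non-drop at 30 labels/s: (1 × 3600 + 21 × 60 + 15) × 30 + 28 = 146278.
Minute boundaries passed: 81; those not divisible by 10: 81 − 8 = 73; dropped labels = 2 × 73 = 146.
Actual frame index = 146278 − 146 = 146132.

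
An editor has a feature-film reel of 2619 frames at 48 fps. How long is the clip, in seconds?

Running time = 2619 / (48) = 54.5625 s.

54.5625 seconds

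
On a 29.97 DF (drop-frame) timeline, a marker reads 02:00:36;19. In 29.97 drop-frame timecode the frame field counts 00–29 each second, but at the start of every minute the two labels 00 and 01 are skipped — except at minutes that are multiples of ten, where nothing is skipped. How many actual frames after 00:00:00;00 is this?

216883

Complete 10-minute blocks: 12, each 17982 frames → 215784.
Remaining 0 whole minutes in the current block: 0 frames.
Within the current minute: 36 × 30 + 19 = 1099. Total = 215784 + 0 + 1099 = 216883.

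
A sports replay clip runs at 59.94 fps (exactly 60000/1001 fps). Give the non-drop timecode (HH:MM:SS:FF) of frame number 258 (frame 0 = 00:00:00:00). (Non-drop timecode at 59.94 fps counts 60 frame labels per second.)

00:00:04:18

258 ÷ 60 = 4 full seconds, remainder 18 frames.
4 s = 0 h 0 min 4 s.
Timecode: 00:00:04:18.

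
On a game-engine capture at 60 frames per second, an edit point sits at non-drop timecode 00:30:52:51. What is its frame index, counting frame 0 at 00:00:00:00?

frame 111171

Total seconds to the label: (0 × 3600 + 30 × 60 + 52) = 1852.
Frame index = 1852 × 60 + 51 = 111171.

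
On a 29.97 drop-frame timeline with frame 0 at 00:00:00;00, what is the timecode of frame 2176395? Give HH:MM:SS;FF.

Ten DF minutes hold 17982 frames, so frame 2176395 lies in block 121 (frames 2175822–2193803) with 573 frames into that block.
The block's first minute is 1800 frames and the rest 1798 each; 573 frames reaches minute 0, so 121 × 18 + 0 × 2 = 2178 labels have been skipped so far.
Adding those back, label number 2176395 + 2178 = 2178573 at 30 labels/s is 72619 s + 3 f = 20 h 10 min 19 s frame 3, i.e. 20:10:19;03.

20:10:19;03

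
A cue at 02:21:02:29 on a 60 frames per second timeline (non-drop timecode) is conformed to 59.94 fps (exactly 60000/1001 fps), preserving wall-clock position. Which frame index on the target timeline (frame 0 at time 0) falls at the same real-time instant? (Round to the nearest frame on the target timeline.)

Source frame index: (2×3600 + 21×60 + 2) × 60 + 29 = 507749.
Real time: 507749 / (60) = 507749/60 s.
Target frame: (507749/60) × (60000/1001) = 46159000/91 ≈ 507241.758 → 507242.

frame 507242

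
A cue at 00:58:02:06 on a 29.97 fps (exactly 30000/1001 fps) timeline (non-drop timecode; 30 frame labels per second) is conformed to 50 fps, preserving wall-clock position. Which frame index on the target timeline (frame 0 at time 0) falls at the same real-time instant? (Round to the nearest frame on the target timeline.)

frame 174284

Source frame index: (0×3600 + 58×60 + 2) × 30 + 6 = 104466.
Real time: 104466 / (30000/1001) = 17428411/5000 s.
Target frame: (17428411/5000) × (50) = 17428411/100 ≈ 174284.110 → 174284.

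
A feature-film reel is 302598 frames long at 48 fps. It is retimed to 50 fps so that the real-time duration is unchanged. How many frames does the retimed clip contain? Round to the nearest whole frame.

Frames at target rate = 302598 × (50) / (48) = 1260825/4 ≈ 315206.250.
Nearest whole frame: 315206.

315206 frames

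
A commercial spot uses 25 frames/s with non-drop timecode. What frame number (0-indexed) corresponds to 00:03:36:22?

Total seconds to the label: (0 × 3600 + 3 × 60 + 36) = 216.
Frame index = 216 × 25 + 22 = 5422.

frame 5422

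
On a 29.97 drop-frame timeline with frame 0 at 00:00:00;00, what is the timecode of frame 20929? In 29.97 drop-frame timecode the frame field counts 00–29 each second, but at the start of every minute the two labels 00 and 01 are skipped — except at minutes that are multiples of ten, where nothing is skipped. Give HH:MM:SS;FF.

00:11:38;09

Ten DF minutes hold 17982 frames, so frame 20929 lies in block 1 (frames 17982–35963) with 2947 frames into that block.
The block's first minute is 1800 frames and the rest 1798 each; 2947 frames reaches minute 1, so 1 × 18 + 1 × 2 = 20 labels have been skipped so far.
Adding those back, label number 20929 + 20 = 20949 at 30 labels/s is 698 s + 9 f = 0 h 11 min 38 s frame 9, i.e. 00:11:38;09.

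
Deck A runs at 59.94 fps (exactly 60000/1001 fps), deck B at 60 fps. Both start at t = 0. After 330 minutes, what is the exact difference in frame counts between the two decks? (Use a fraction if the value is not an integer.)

108000/91 frames

330 min = 19800 s.
A emits 60000/1001 × 19800 = 108000000/91 frames; B emits 60 × 19800 = 1188000.
Difference = 108000/91 frames (≈ 1186.8132); B is ahead of A.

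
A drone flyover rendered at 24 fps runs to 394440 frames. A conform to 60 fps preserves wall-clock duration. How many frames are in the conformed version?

986100 frames

Target frames = source frames × (target rate / source rate) = 394440 × (60)/(24) = 394440 × 5/2 = 986100.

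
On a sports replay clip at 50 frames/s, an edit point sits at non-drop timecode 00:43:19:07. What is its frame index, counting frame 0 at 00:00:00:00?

Total seconds to the label: (0 × 3600 + 43 × 60 + 19) = 2599.
Frame index = 2599 × 50 + 7 = 129957.

frame 129957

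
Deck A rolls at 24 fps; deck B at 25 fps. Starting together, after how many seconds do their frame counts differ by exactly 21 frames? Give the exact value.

The gap grows by |25 − 24| = 1 frame per second.
Time for a 21-frame gap: 21 ÷ (1) = 21 s.

21 seconds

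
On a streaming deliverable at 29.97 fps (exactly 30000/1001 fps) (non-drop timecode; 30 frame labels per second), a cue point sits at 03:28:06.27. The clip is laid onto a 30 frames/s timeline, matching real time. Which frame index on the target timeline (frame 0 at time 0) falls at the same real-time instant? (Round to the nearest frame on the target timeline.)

Source frame index: (3×3600 + 28×60 + 6) × 30 + 27 = 374607.
Real time: 374607 / (30000/1001) = 124993869/10000 s.
Target frame: (124993869/10000) × (30) = 374981607/1000 ≈ 374981.607 → 374982.

frame 374982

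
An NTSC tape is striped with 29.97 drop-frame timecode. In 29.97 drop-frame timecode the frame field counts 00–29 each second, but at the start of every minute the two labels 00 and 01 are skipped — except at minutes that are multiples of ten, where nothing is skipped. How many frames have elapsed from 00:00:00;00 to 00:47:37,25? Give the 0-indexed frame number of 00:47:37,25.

Complete 10-minute blocks: 4, each 17982 frames → 71928.
Remaining 7 whole minutes in the current block: 1800 + 6 × 1798 = 12588 frames.
Within the current minute: 37 × 30 + 25 − 2 = 1133 (labels ;00/;01 skipped at this minute). Total = 71928 + 12588 + 1133 = 85649.

85649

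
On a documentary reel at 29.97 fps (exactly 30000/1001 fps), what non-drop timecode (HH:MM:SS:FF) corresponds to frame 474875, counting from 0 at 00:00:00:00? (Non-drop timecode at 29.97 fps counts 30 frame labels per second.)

474875 ÷ 30 = 15829 full seconds, remainder 5 frames.
15829 s = 4 h 23 min 49 s.
Timecode: 04:23:49:05.

04:23:49:05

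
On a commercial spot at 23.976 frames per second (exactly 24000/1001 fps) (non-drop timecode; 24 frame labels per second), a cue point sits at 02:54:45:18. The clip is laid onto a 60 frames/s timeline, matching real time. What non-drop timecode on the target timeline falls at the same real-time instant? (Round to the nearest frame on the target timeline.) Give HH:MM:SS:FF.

02:54:56:14

Source frame index: (2×3600 + 54×60 + 45) × 24 + 18 = 251658.
Real time: 251658 / (24000/1001) = 41984943/4000 s.
Target frame: (41984943/4000) × (60) = 125954829/200 ≈ 629774.145 → 629774.
At 60 labels/s: frame 629774 → 02:54:56:14.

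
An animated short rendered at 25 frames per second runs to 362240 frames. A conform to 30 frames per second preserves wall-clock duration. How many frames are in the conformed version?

Target frames = source frames × (target rate / source rate) = 362240 × (30)/(25) = 362240 × 6/5 = 434688.

434688 frames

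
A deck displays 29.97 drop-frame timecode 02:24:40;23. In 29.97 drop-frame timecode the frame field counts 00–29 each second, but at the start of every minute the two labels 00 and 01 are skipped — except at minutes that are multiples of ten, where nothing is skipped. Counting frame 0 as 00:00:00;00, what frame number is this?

260163

Complete 10-minute blocks: 14, each 17982 frames → 251748.
Remaining 4 whole minutes in the current block: 1800 + 3 × 1798 = 7194 frames.
Within the current minute: 40 × 30 + 23 − 2 = 1221 (labels ;00/;01 skipped at this minute). Total = 251748 + 7194 + 1221 = 260163.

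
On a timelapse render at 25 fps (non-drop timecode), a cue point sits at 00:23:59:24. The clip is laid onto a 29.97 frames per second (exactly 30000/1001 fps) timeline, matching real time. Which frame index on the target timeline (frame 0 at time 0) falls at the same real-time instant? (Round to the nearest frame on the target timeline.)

Source frame index: (0×3600 + 23×60 + 59) × 25 + 24 = 35999.
Real time: 35999 / (25) = 35999/25 s.
Target frame: (35999/25) × (30000/1001) = 43198800/1001 ≈ 43155.644 → 43156.

frame 43156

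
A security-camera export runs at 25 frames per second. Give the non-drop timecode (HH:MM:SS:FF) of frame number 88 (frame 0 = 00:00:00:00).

00:00:03:13

88 ÷ 25 = 3 full seconds, remainder 13 frames.
3 s = 0 h 0 min 3 s.
Timecode: 00:00:03:13.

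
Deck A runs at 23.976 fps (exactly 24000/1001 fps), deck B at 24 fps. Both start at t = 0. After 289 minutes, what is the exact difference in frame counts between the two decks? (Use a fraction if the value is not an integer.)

416160/1001 frames

289 min = 17340 s.
A emits 24000/1001 × 17340 = 416160000/1001 frames; B emits 24 × 17340 = 416160.
Difference = 416160/1001 frames (≈ 415.7443); B is ahead of A.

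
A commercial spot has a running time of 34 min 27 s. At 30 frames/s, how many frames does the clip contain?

34 min 27 s = 2067 s.
Frames = 2067 × 30 = 62010.

62010 frames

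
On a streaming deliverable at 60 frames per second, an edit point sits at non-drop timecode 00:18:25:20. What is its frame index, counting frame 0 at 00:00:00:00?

frame 66320

Total seconds to the label: (0 × 3600 + 18 × 60 + 25) = 1105.
Frame index = 1105 × 60 + 20 = 66320.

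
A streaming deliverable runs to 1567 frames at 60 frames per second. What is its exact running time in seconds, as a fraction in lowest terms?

1567/60 seconds

Running time = 1567 ÷ (60) = 1567 × 1/60 = 1567/60 s.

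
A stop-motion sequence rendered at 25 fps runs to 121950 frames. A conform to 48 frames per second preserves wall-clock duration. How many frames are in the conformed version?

234144 frames

Target frames = source frames × (target rate / source rate) = 121950 × (48)/(25) = 121950 × 48/25 = 234144.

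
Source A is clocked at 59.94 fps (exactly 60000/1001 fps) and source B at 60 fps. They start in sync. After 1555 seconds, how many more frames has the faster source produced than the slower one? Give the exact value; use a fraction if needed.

A emits 60000/1001 × 1555 = 93300000/1001 frames; B emits 60 × 1555 = 93300.
Difference = 93300/1001 frames (≈ 93.2068); B is ahead of A.

93300/1001 frames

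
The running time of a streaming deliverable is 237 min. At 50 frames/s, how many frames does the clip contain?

711000 frames

237 min = 14220 s.
Frames = 14220 × 50 = 711000.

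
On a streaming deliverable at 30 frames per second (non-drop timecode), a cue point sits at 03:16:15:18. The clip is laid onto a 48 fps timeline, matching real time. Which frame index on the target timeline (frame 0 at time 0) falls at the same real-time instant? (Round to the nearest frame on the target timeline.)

Source frame index: (3×3600 + 16×60 + 15) × 30 + 18 = 353268.
Real time: 353268 / (30) = 58878/5 s.
Target frame: (58878/5) × (48) = 2826144/5 ≈ 565228.800 → 565229.

frame 565229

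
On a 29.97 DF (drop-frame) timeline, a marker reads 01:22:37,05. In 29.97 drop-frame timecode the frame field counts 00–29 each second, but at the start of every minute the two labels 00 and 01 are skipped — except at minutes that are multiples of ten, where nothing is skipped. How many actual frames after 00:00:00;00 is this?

148567

As if non-drop at 30 labels/s: (1 × 3600 + 22 × 60 + 37) × 30 + 5 = 148715.
Minute boundaries passed: 82; those not divisible by 10: 82 − 8 = 74; dropped labels = 2 × 74 = 148.
Actual frame index = 148715 − 148 = 148567.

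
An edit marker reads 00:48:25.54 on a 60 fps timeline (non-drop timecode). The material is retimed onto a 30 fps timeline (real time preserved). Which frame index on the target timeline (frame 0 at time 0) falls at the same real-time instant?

frame 87177

Source frame index: (0×3600 + 48×60 + 25) × 60 + 54 = 174354.
Real time: 174354 / (60) = 29059/10 s.
Target frame: (29059/10) × (30) = 87177.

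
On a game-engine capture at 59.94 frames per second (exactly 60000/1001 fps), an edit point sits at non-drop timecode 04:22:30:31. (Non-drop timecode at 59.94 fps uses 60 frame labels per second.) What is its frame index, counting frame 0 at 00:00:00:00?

frame 945031

Total seconds to the label: (4 × 3600 + 22 × 60 + 30) = 15750.
Frame index = 15750 × 60 + 31 = 945031.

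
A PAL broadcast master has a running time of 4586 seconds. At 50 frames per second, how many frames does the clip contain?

229300 frames

Frames = 4586 × 50 = 229300.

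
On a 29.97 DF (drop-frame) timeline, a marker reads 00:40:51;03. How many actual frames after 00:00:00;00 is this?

Complete 10-minute blocks: 4, each 17982 frames → 71928.
Remaining 0 whole minutes in the current block: 0 frames.
Within the current minute: 51 × 30 + 3 = 1533. Total = 71928 + 0 + 1533 = 73461.

73461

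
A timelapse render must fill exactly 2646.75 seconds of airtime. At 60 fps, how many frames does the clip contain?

158805 frames

Frames = 2646.75 × 60 = 158805.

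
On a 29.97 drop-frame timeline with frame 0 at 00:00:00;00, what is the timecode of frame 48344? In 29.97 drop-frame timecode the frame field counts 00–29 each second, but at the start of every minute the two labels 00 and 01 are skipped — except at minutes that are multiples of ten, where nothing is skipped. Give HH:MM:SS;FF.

00:26:53;02

Each 10-minute DF block holds 10 × 60 × 30 − 9 × 2 = 17982 frames. 48344 ÷ 17982 → 2 full blocks, remainder 12380.
Within the partial block the first minute is 1800 frames and each further minute 1798, so 6 further minute boundaries passed. Total skipped labels = 18 × 2 + 2 × 6 = 48.
Non-drop label index = 48344 + 48 = 48392; at 30 labels/s that is 00:26:53:02, i.e. DF 00:26:53;02.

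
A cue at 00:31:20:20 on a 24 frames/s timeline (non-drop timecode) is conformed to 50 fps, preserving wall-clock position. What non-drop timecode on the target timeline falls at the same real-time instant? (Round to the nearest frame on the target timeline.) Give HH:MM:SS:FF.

Source frame index: (0×3600 + 31×60 + 20) × 24 + 20 = 45140.
Real time: 45140 / (24) = 11285/6 s.
Target frame: (11285/6) × (50) = 282125/3 ≈ 94041.667 → 94042.
At 50 labels/s: frame 94042 → 00:31:20:42.

00:31:20:42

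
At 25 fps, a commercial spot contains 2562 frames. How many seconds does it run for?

Running time = 2562 / (25) = 102.48 s.

102.48 seconds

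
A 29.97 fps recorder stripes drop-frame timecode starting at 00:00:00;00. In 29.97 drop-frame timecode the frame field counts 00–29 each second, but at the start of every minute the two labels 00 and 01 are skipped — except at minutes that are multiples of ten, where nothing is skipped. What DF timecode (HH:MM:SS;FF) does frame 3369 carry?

00:01:52;11

Ten DF minutes hold 17982 frames, so frame 3369 lies in block 0 (frames 0–17981) with 3369 frames into that block.
The block's first minute is 1800 frames and the rest 1798 each; 3369 frames reaches minute 1, so 0 × 18 + 1 × 2 = 2 labels have been skipped so far.
Adding those back, label number 3369 + 2 = 3371 at 30 labels/s is 112 s + 11 f = 0 h 1 min 52 s frame 11, i.e. 00:01:52;11.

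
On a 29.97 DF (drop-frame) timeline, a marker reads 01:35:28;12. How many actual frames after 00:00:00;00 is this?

Complete 10-minute blocks: 9, each 17982 frames → 161838.
Remaining 5 whole minutes in the current block: 1800 + 4 × 1798 = 8992 frames.
Within the current minute: 28 × 30 + 12 − 2 = 850 (labels ;00/;01 skipped at this minute). Total = 161838 + 8992 + 850 = 171680.

171680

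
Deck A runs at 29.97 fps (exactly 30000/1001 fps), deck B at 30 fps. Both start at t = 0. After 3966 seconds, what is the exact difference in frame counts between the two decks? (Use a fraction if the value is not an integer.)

118980/1001 frames

A emits 30000/1001 × 3966 = 118980000/1001 frames; B emits 30 × 3966 = 118980.
Difference = 118980/1001 frames (≈ 118.8611); B is ahead of A.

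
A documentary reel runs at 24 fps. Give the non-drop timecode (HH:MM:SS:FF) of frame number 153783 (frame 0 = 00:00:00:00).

01:46:47:15

153783 ÷ 24 = 6407 full seconds, remainder 15 frames.
6407 s = 1 h 46 min 47 s.
Timecode: 01:46:47:15.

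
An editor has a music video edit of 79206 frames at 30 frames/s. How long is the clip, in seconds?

2640.2 seconds

Running time = 79206 / (30) = 2640.2 s.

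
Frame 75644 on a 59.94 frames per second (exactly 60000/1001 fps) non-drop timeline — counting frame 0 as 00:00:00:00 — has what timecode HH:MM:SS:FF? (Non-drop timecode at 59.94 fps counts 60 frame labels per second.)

75644 ÷ 60 = 1260 full seconds, remainder 44 frames.
1260 s = 0 h 21 min 0 s.
Timecode: 00:21:00:44.

00:21:00:44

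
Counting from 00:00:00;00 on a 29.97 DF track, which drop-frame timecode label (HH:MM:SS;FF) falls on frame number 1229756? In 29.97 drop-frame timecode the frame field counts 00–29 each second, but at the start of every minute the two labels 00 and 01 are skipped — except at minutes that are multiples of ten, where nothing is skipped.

11:23:52;26

Ten DF minutes hold 17982 frames, so frame 1229756 lies in block 68 (frames 1222776–1240757) with 6980 frames into that block.
The block's first minute is 1800 frames and the rest 1798 each; 6980 frames reaches minute 3, so 68 × 18 + 3 × 2 = 1230 labels have been skipped so far.
Adding those back, label number 1229756 + 1230 = 1230986 at 30 labels/s is 41032 s + 26 f = 11 h 23 min 52 s frame 26, i.e. 11:23:52;26.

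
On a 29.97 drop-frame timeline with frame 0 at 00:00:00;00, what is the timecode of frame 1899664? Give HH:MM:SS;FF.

Ten DF minutes hold 17982 frames, so frame 1899664 lies in block 105 (frames 1888110–1906091) with 11554 frames into that block.
The block's first minute is 1800 frames and the rest 1798 each; 11554 frames reaches minute 6, so 105 × 18 + 6 × 2 = 1902 labels have been skipped so far.
Adding those back, label number 1899664 + 1902 = 1901566 at 30 labels/s is 63385 s + 16 f = 17 h 36 min 25 s frame 16, i.e. 17:36:25;16.

17:36:25;16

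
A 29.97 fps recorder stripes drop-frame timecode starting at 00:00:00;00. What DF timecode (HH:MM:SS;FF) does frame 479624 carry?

Ten DF minutes hold 17982 frames, so frame 479624 lies in block 26 (frames 467532–485513) with 12092 frames into that block.
The block's first minute is 1800 frames and the rest 1798 each; 12092 frames reaches minute 6, so 26 × 18 + 6 × 2 = 480 labels have been skipped so far.
Adding those back, label number 479624 + 480 = 480104 at 30 labels/s is 16003 s + 14 f = 4 h 26 min 43 s frame 14, i.e. 04:26:43;14.

04:26:43;14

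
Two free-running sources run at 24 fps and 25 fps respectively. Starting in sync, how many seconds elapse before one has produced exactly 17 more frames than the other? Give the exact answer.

The gap grows by |25 − 24| = 1 frame per second.
Time for a 17-frame gap: 17 ÷ (1) = 17 s.

17 seconds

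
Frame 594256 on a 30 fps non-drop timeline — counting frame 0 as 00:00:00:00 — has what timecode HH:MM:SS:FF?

594256 ÷ 30 = 19808 full seconds, remainder 16 frames.
19808 s = 5 h 30 min 8 s.
Timecode: 05:30:08:16.

05:30:08:16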